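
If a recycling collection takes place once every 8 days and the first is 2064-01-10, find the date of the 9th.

2064-03-14

The 9th occurrence is 8 intervals after the first: 8 × 8 = 64 days after 2064-01-10.
January has 31 days — 21 days to the end of January leaves 43.
February has 29 days (14 left).
14 days into March → 2064-03-14.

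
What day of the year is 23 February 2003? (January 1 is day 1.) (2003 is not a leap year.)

Days in months before February: 31 = 31.
Plus 23 days into February → day 54.

54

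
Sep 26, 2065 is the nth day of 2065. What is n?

Days in months before Sep: 31 + 28 + 31 + 30 + 31 + 30 + 31 + 31 = 243.
Plus 26 days into Sep → day 269.

269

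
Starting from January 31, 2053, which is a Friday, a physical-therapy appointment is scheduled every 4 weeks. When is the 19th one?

June 19, 2054

The 19th occurrence is 18 intervals after the first: 18 × 28 = 504 days after January 31, 2053.
January has 31 days — 0 days to the end of January leaves 504.
From end of January to end of 2053 is 334 days (170 left).
January has 31 days (139 left).
February has 28 days (111 left).
March has 31 days (80 left).
April has 30 days (50 left).
May has 31 days (19 left).
19 days into June → June 19, 2054.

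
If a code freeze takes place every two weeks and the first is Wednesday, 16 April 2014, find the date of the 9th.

The 9th occurrence is 8 intervals after the first: 8 × 14 = 112 days after 16 April 2014.
April has 30 days — 14 days to the end of April leaves 98.
May has 31 days (67 left).
June has 30 days (37 left).
July has 31 days (6 left).
6 days into August → 6 August 2014.

6 August 2014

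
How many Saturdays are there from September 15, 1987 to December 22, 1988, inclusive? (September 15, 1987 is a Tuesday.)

September 15, 1987 is a Tuesday; the first Saturday on or after it is September 19, 1987 (4 days later).
From September 19, 1987 to December 22, 1988: 103 + 357 = 460 days (rest of 1987, to December 22, 1988 in 1988).
460 ÷ 7 = 65 full weeks with remainder 5, so 65 more Saturdays after the first → 66.

66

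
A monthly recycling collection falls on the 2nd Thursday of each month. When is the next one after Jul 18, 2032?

Aug 12, 2032

Jul 2032 starts on a Thursday; its first Thursday is the 1st, so the 2nd Thursday is the 8th — Jul 8, 2032.
That is not after Jul 18, 2032, so look at Aug 2032.
Aug 2032 starts on a Sunday; its first Thursday is the 5th, so the 2nd Thursday is the 12th — Aug 12, 2032.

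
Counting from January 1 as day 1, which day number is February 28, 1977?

59

Days in months before February: 31 = 31.
Plus 28 days into February → day 59.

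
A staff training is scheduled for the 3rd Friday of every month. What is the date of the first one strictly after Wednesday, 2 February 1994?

February 1994 starts on a Tuesday; its first Friday is the 4th, so the 3rd Friday is the 18th — 18 February 1994.
18 February 1994 is after 2 February 1994, so that is the next one.

18 February 1994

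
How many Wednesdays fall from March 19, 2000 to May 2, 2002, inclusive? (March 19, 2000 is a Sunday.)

March 19, 2000 is a Sunday; the first Wednesday on or after it is March 22, 2000 (3 days later).
From March 22, 2000 to May 2, 2002: 284 + 365 + 122 = 771 days (rest of 2000, 2001, to May 2, 2002 in 2002).
771 ÷ 7 = 110 full weeks with remainder 1, so 110 more Wednesdays after the first → 111.

111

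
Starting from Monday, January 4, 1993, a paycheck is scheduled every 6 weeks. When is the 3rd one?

March 29, 1993

The 3rd occurrence is 2 intervals after the first: 2 × 42 = 84 days after January 4, 1993.
January has 31 days — 27 days to the end of January leaves 57.
February has 28 days (29 left).
29 days into March → March 29, 1993.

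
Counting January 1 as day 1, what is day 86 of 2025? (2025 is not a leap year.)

Mar 27, 2025

Jan has 31 days (86 − 31 = 55 remain).
Feb has 28 days (55 − 28 = 27 remain).
27 into Mar → Mar 27.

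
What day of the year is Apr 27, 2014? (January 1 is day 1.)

Days in months before Apr: 31 + 28 + 31 = 90.
Plus 27 days into Apr → day 117.

117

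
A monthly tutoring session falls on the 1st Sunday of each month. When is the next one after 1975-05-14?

1975-06-01

May 1975 starts on a Thursday, so its 1st Sunday is 1975-05-04 (3 days in).
That is not after 1975-05-14, so look at June 1975.
June 1975 starts on a Sunday, so its 1st Sunday is 1975-06-01.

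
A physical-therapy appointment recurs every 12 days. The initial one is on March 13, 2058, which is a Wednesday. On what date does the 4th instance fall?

April 18, 2058

The 4th occurrence is 3 intervals after the first: 3 × 12 = 36 days after March 13, 2058.
March has 31 days — 18 days to the end of March leaves 18.
18 days into April → April 18, 2058.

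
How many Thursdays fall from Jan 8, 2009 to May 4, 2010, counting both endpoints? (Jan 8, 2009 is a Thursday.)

69

Jan 8, 2009 is a Thursday; the first Thursday on or after it is Jan 8, 2009.
From Jan 8, 2009 to May 4, 2010: 357 + 124 = 481 days (rest of 2009, to May 4, 2010 in 2010).
481 ÷ 7 = 68 full weeks with remainder 5, so 68 more Thursdays after the first → 69.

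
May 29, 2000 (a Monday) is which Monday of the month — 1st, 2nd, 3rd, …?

Day 29 falls in week ⌈29/7⌉ of the month.
Days 1–7 hold the 1st Monday, 8–14 the 2nd, 15–21 the 3rd, 22–28 the 4th, 29–31 the 5th.
29 is in the range for the 5th.

5th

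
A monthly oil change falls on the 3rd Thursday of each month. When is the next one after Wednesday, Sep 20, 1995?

Sep 1995 starts on a Friday; its first Thursday is the 7th, so the 3rd Thursday is the 21st — Sep 21, 1995.
Sep 21, 1995 is after Sep 20, 1995, so that is the next one.

Sep 21, 1995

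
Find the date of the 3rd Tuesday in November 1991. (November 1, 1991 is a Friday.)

19 November 1991

November 1991 begins on a Friday, so the first Tuesday is November 5 (4 days later).
The 3rd Tuesday is 2 weeks later: 5 + 14 = 19.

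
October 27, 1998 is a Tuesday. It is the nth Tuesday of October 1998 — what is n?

Day 27 falls in week ⌈27/7⌉ of the month.
Days 1–7 hold the 1st Tuesday, 8–14 the 2nd, 15–21 the 3rd, 22–28 the 4th, 29–31 the 5th.
27 is in the range for the 4th.

4th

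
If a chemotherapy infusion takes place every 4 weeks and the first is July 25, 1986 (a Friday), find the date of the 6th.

The 6th occurrence is 5 intervals after the first: 5 × 28 = 140 days after July 25, 1986.
July has 31 days — 6 days to the end of July leaves 134.
August has 31 days (103 left).
September has 30 days (73 left).
October has 31 days (42 left).
November has 30 days (12 left).
12 days into December → December 12, 1986.

December 12, 1986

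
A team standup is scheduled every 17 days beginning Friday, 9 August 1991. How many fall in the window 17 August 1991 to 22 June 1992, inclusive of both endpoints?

18

Occurrences land 17·i days after 9 August 1991 for i = 0, 1, 2, …
17 August 1991 is 8 days after the start; 8 ÷ 17 = 0 remainder 8; since the remainder is 8, round up to i = 1. First occurrence in the window: #2 on 26 August 1991 (1×17 = 17 days in).
22 June 1992 is 318 days after the start; 318 ÷ 17 = 18 remainder 12. Last occurrence in the window: #19 on 10 June 1992.
Occurrences #2 through #19: 18 in total.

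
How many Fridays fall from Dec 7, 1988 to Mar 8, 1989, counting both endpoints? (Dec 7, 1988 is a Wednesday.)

Dec 7, 1988 is a Wednesday; the first Friday on or after it is Dec 9, 1988 (2 days later).
From Dec 9, 1988 to Mar 8, 1989: 22 + 31 + 28 + 8 = 89 days (rest of Dec, Jan, Feb, Mar).
89 ÷ 7 = 12 full weeks with remainder 5, so 12 more Fridays after the first → 13.

13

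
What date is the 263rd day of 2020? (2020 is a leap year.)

January has 31 days (263 − 31 = 232 remain).
February has 29 days (232 − 29 = 203 remain).
March has 31 days (203 − 31 = 172 remain).
April has 30 days (172 − 30 = 142 remain).
May has 31 days (142 − 31 = 111 remain).
June has 30 days (111 − 30 = 81 remain).
July has 31 days (81 − 31 = 50 remain).
August has 31 days (50 − 31 = 19 remain).
19 into September → September 19.

19 September 2020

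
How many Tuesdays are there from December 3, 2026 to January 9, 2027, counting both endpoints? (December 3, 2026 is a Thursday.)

5

December 3, 2026 is a Thursday; the first Tuesday on or after it is December 8, 2026 (5 days later).
From December 8, 2026 to January 9, 2027: 23 + 9 = 32 days (rest of December, January).
32 ÷ 7 = 4 full weeks with remainder 4, so 4 more Tuesdays after the first → 5.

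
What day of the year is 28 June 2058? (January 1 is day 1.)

179

Days in months before June: 31 + 28 + 31 + 30 + 31 = 151.
Plus 28 days into June → day 179.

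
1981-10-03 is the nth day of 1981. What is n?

Days in months before October: 31 + 28 + 31 + 30 + 31 + 30 + 31 + 31 + 30 = 273.
Plus 3 days into October → day 276.

276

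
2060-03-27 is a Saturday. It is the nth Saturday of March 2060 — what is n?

4th

Day 27 falls in week ⌈27/7⌉ of the month.
Days 1–7 hold the 1st Saturday, 8–14 the 2nd, 15–21 the 3rd, 22–28 the 4th, 29–31 the 5th.
27 is in the range for the 4th.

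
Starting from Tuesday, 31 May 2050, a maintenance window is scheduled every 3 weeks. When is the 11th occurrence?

The 11th occurrence is 10 intervals after the first: 10 × 21 = 210 days after 31 May 2050.
May has 31 days — 0 days to the end of May leaves 210.
June has 30 days (180 left).
July has 31 days (149 left).
August has 31 days (118 left).
September has 30 days (88 left).
October has 31 days (57 left).
November has 30 days (27 left).
27 days into December → 27 December 2050.

27 December 2050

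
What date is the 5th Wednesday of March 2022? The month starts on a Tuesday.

March 2022 begins on a Tuesday, so the first Wednesday is March 2 (1 day later).
The 5th Wednesday is 4 weeks later: 2 + 28 = 30.

2022-03-30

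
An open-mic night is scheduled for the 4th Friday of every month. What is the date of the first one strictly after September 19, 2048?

September 25, 2048

September 2048 starts on a Tuesday; its first Friday is the 4th, so the 4th Friday is the 25th — September 25, 2048.
September 25, 2048 is after September 19, 2048, so that is the next one.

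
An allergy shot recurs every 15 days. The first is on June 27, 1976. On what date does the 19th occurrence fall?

March 24, 1977

The 19th occurrence is 18 intervals after the first: 18 × 15 = 270 days after June 27, 1976.
June has 30 days — 3 days to the end of June leaves 267.
July has 31 days (236 left).
August has 31 days (205 left).
September has 30 days (175 left).
October has 31 days (144 left).
November has 30 days (114 left).
December has 31 days (83 left).
January has 31 days (52 left).
February has 28 days (24 left).
24 days into March → March 24, 1977.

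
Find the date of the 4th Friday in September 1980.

26 September 1980

The first Friday of September 1980 is September 5.
The 4th Friday is 3 weeks later: 5 + 21 = 26.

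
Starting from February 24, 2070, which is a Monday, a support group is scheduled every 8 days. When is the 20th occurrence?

July 26, 2070

The 20th occurrence is 19 intervals after the first: 19 × 8 = 152 days after February 24, 2070.
February has 28 days — 4 days to the end of February leaves 148.
March has 31 days (117 left).
April has 30 days (87 left).
May has 31 days (56 left).
June has 30 days (26 left).
26 days into July → July 26, 2070.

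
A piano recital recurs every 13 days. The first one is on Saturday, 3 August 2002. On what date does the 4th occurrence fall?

The 4th occurrence is 3 intervals after the first: 3 × 13 = 39 days after 3 August 2002.
August has 31 days — 28 days to the end of August leaves 11.
11 days into September → 11 September 2002.

11 September 2002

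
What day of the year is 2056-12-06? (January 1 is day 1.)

341

Days in months before December: 31 + 29 + 31 + 30 + 31 + 30 + 31 + 31 + 30 + 31 + 30 = 335.
Plus 6 days into December → day 341.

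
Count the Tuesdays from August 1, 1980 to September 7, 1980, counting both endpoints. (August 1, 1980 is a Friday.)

August 1, 1980 is a Friday; the first Tuesday on or after it is August 5, 1980 (4 days later).
From August 5, 1980 to September 7, 1980: 26 + 7 = 33 days (rest of August, September).
33 ÷ 7 = 4 full weeks with remainder 5, so 4 more Tuesdays after the first → 5.

5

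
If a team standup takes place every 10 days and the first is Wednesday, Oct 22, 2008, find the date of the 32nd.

The 32nd occurrence is 31 intervals after the first: 31 × 10 = 310 days after Oct 22, 2008.
Oct has 31 days — 9 days to the end of Oct leaves 301.
Nov has 30 days (271 left).
Dec has 31 days (240 left).
Jan has 31 days (209 left).
Feb has 28 days (181 left).
Mar has 31 days (150 left).
Apr has 30 days (120 left).
May has 31 days (89 left).
Jun has 30 days (59 left).
Jul has 31 days (28 left).
28 days into Aug → Aug 28, 2009.

Aug 28, 2009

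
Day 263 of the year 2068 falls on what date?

Jan has 31 days (263 − 31 = 232 remain).
Feb has 29 days (232 − 29 = 203 remain).
Mar has 31 days (203 − 31 = 172 remain).
Apr has 30 days (172 − 30 = 142 remain).
May has 31 days (142 − 31 = 111 remain).
Jun has 30 days (111 − 30 = 81 remain).
Jul has 31 days (81 − 31 = 50 remain).
Aug has 31 days (50 − 31 = 19 remain).
19 into Sep → Sep 19.

Sep 19, 2068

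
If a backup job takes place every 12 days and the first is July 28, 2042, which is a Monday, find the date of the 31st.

July 23, 2043

The 31st occurrence is 30 intervals after the first: 30 × 12 = 360 days after July 28, 2042.
July has 31 days — 3 days to the end of July leaves 357.
August has 31 days (326 left).
September has 30 days (296 left).
October has 31 days (265 left).
November has 30 days (235 left).
December has 31 days (204 left).
January has 31 days (173 left).
February has 28 days (145 left).
March has 31 days (114 left).
April has 30 days (84 left).
May has 31 days (53 left).
June has 30 days (23 left).
23 days into July → July 23, 2043.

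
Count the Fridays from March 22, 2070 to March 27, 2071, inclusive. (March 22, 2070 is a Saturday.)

53

March 22, 2070 is a Saturday; the first Friday on or after it is March 28, 2070 (6 days later).
From March 28, 2070 to March 27, 2071: 278 + 86 = 364 days (rest of 2070, to March 27, 2071 in 2071).
364 ÷ 7 = 52 full weeks with remainder 0, so 52 more Fridays after the first → 53.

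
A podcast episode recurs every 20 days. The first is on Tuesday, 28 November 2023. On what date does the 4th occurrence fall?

27 January 2024

The 4th occurrence is 3 intervals after the first: 3 × 20 = 60 days after 28 November 2023.
November has 30 days — 2 days to the end of November leaves 58.
December has 31 days (27 left).
27 days into January → 27 January 2024.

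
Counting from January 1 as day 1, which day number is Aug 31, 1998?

Days in months before Aug: 31 + 28 + 31 + 30 + 31 + 30 + 31 = 212.
Plus 31 days into Aug → day 243.

243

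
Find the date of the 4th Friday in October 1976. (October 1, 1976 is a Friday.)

October 1976 begins on a Friday, so the first Friday is October 1.
The 4th Friday is 3 weeks later: 1 + 21 = 22.

22 October 1976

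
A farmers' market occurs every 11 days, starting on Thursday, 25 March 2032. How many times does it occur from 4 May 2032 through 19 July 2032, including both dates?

Occurrences land 11·i days after 25 March 2032 for i = 0, 1, 2, …
4 May 2032 is 40 days after the start; 40 ÷ 11 = 3 remainder 7; since the remainder is 7, round up to i = 4. First occurrence in the window: #5 on 8 May 2032 (4×11 = 44 days in).
19 July 2032 is 116 days after the start; 116 ÷ 11 = 10 remainder 6. Last occurrence in the window: #11 on 13 July 2032.
Occurrences #5 through #11: 7 in total.

7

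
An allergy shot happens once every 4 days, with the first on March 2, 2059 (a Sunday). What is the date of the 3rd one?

The 3rd occurrence is 2 intervals after the first: 2 × 4 = 8 days after March 2, 2059.
8 days later is March 10, 2059.

March 10, 2059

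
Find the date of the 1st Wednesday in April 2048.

April 2048 begins on a Wednesday, so the first Wednesday is April 1.

2048-04-01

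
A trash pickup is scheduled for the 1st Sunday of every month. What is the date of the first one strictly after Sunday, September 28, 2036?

October 5, 2036

September 2036 starts on a Monday, so its 1st Sunday is September 7, 2036 (6 days in).
That is not after September 28, 2036, so look at October 2036.
October 2036 starts on a Wednesday, so its 1st Sunday is October 5, 2036 (4 days in).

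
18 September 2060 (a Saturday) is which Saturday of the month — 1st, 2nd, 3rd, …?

Day 18 falls in week ⌈18/7⌉ of the month.
Days 1–7 hold the 1st Saturday, 8–14 the 2nd, 15–21 the 3rd, 22–28 the 4th, 29–31 the 5th.
18 is in the range for the 3rd.

3rd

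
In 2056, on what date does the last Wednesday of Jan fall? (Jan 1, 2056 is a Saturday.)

Jan 26, 2056

Jan 2056 begins on a Saturday, so the first Wednesday is Jan 5 (4 days later).
Jan 2056 has 31 days. Adding weeks: 5, 12, 19, 26 — the last one ≤ 31 is the 26th.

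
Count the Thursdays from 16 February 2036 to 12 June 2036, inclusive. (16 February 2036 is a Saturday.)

17

16 February 2036 is a Saturday; the first Thursday on or after it is 21 February 2036 (5 days later).
From 21 February 2036 to 12 June 2036: 8 + 31 + 30 + 31 + 12 = 112 days (rest of February, March, April, May, June).
112 ÷ 7 = 16 full weeks with remainder 0, so 16 more Thursdays after the first → 17.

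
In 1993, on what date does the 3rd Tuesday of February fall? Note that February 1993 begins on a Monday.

1993-02-16

February 1993 begins on a Monday, so the first Tuesday is February 2 (1 day later).
The 3rd Tuesday is 2 weeks later: 2 + 14 = 16.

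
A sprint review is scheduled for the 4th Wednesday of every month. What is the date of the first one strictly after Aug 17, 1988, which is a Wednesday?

Aug 24, 1988

Aug 1988 starts on a Monday; its first Wednesday is the 3rd, so the 4th Wednesday is the 24th — Aug 24, 1988.
Aug 24, 1988 is after Aug 17, 1988, so that is the next one.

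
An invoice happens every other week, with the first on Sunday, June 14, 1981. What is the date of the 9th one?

October 4, 1981

The 9th occurrence is 8 intervals after the first: 8 × 14 = 112 days after June 14, 1981.
June has 30 days — 16 days to the end of June leaves 96.
July has 31 days (65 left).
August has 31 days (34 left).
September has 30 days (4 left).
4 days into October → October 4, 1981.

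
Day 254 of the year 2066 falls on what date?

Sep 11, 2066

Jan has 31 days (254 − 31 = 223 remain).
Feb has 28 days (223 − 28 = 195 remain).
Mar has 31 days (195 − 31 = 164 remain).
Apr has 30 days (164 − 30 = 134 remain).
May has 31 days (134 − 31 = 103 remain).
Jun has 30 days (103 − 30 = 73 remain).
Jul has 31 days (73 − 31 = 42 remain).
Aug has 31 days (42 − 31 = 11 remain).
11 into Sep → Sep 11.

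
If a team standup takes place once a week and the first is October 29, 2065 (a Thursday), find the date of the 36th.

July 1, 2066

The 36th occurrence is 35 intervals after the first: 35 × 7 = 245 days after October 29, 2065.
October has 31 days — 2 days to the end of October leaves 243.
November has 30 days (213 left).
December has 31 days (182 left).
January has 31 days (151 left).
February has 28 days (123 left).
March has 31 days (92 left).
April has 30 days (62 left).
May has 31 days (31 left).
June has 30 days (1 left).
1 day into July → July 1, 2066.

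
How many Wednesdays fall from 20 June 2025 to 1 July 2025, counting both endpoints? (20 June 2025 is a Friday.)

20 June 2025 is a Friday; the first Wednesday on or after it is 25 June 2025 (5 days later).
From 25 June 2025 to 1 July 2025: 5 + 1 = 6 days (rest of June, July).
6 ÷ 7 = 0 full weeks with remainder 6, so 0 more Wednesdays after the first → 1.

1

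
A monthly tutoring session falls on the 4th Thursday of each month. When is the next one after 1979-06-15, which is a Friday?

1979-06-28

June 1979 starts on a Friday; its first Thursday is the 7th, so the 4th Thursday is the 28th — 1979-06-28.
1979-06-28 is after 1979-06-15, so that is the next one.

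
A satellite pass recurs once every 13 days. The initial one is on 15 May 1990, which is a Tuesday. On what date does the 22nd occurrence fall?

The 22nd occurrence is 21 intervals after the first: 21 × 13 = 273 days after 15 May 1990.
May has 31 days — 16 days to the end of May leaves 257.
June has 30 days (227 left).
July has 31 days (196 left).
August has 31 days (165 left).
September has 30 days (135 left).
October has 31 days (104 left).
November has 30 days (74 left).
December has 31 days (43 left).
January has 31 days (12 left).
12 days into February → 12 February 1991.

12 February 1991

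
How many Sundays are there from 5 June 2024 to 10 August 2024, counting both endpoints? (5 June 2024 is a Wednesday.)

5 June 2024 is a Wednesday; the first Sunday on or after it is 9 June 2024 (4 days later).
From 9 June 2024 to 10 August 2024: 21 + 31 + 10 = 62 days (rest of June, July, August).
62 ÷ 7 = 8 full weeks with remainder 6, so 8 more Sundays after the first → 9.

9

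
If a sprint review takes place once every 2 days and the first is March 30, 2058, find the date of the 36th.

The 36th occurrence is 35 intervals after the first: 35 × 2 = 70 days after March 30, 2058.
March has 31 days — 1 day to the end of March leaves 69.
April has 30 days (39 left).
May has 31 days (8 left).
8 days into June → June 8, 2058.

June 8, 2058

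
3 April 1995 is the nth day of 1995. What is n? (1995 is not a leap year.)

Days in months before April: 31 + 28 + 31 = 90.
Plus 3 days into April → day 93.

93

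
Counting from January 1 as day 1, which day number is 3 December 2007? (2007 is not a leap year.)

337

Days in months before December: 31 + 28 + 31 + 30 + 31 + 30 + 31 + 31 + 30 + 31 + 30 = 334.
Plus 3 days into December → day 337.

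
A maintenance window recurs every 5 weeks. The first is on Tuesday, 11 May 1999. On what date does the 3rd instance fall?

20 July 1999

The 3rd occurrence is 2 intervals after the first: 2 × 35 = 70 days after 11 May 1999.
May has 31 days — 20 days to the end of May leaves 50.
June has 30 days (20 left).
20 days into July → 20 July 1999.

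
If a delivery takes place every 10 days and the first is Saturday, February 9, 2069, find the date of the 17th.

The 17th occurrence is 16 intervals after the first: 16 × 10 = 160 days after February 9, 2069.
February has 28 days — 19 days to the end of February leaves 141.
March has 31 days (110 left).
April has 30 days (80 left).
May has 31 days (49 left).
June has 30 days (19 left).
19 days into July → July 19, 2069.

July 19, 2069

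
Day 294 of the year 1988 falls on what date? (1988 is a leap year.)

20 October 1988

January has 31 days (294 − 31 = 263 remain).
February has 29 days (263 − 29 = 234 remain).
March has 31 days (234 − 31 = 203 remain).
April has 30 days (203 − 30 = 173 remain).
May has 31 days (173 − 31 = 142 remain).
June has 30 days (142 − 30 = 112 remain).
July has 31 days (112 − 31 = 81 remain).
August has 31 days (81 − 31 = 50 remain).
September has 30 days (50 − 30 = 20 remain).
20 into October → October 20.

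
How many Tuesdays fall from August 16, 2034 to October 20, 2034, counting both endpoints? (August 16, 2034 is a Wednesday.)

August 16, 2034 is a Wednesday; the first Tuesday on or after it is August 22, 2034 (6 days later).
From August 22, 2034 to October 20, 2034: 9 + 30 + 20 = 59 days (rest of August, September, October).
59 ÷ 7 = 8 full weeks with remainder 3, so 8 more Tuesdays after the first → 9.

9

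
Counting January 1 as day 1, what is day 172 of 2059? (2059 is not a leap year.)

2059-06-21

January has 31 days (172 − 31 = 141 remain).
February has 28 days (141 − 28 = 113 remain).
March has 31 days (113 − 31 = 82 remain).
April has 30 days (82 − 30 = 52 remain).
May has 31 days (52 − 31 = 21 remain).
21 into June → June 21.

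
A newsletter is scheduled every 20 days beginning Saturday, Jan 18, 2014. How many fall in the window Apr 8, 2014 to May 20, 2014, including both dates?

3

Occurrences land 20·i days after Jan 18, 2014 for i = 0, 1, 2, …
Apr 8, 2014 is 80 days after the start; 80 ÷ 20 = 4 remainder 0. First occurrence in the window: #5 on Apr 8, 2014 (4×20 = 80 days in).
May 20, 2014 is 122 days after the start; 122 ÷ 20 = 6 remainder 2. Last occurrence in the window: #7 on May 18, 2014.
Occurrences #5 through #7: 3 in total.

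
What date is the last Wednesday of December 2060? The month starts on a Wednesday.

December 29, 2060

December 2060 begins on a Wednesday, so the first Wednesday is December 1.
December 2060 has 31 days. Adding weeks: 1, 8, 15, 22, 29 — the last one ≤ 31 is the 29th.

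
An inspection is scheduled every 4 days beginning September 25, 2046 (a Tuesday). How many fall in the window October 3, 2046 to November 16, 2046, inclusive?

Occurrences land 4·i days after September 25, 2046 for i = 0, 1, 2, …
October 3, 2046 is 8 days after the start; 8 ÷ 4 = 2 remainder 0. First occurrence in the window: #3 on October 3, 2046 (2×4 = 8 days in).
November 16, 2046 is 52 days after the start; 52 ÷ 4 = 13 remainder 0. Last occurrence in the window: #14 on November 16, 2046.
Occurrences #3 through #14: 12 in total.

12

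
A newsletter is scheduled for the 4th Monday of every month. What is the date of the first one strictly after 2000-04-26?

April 2000 starts on a Saturday; its first Monday is the 3rd, so the 4th Monday is the 24th — 2000-04-24.
That is not after 2000-04-26, so look at May 2000.
May 2000 starts on a Monday; its first Monday is the 1st, so the 4th Monday is the 22nd — 2000-05-22.

2000-05-22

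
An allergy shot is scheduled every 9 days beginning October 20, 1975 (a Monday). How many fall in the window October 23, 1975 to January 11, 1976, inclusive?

9

Occurrences land 9·i days after October 20, 1975 for i = 0, 1, 2, …
October 23, 1975 is 3 days after the start; 3 ÷ 9 = 0 remainder 3; since the remainder is 3, round up to i = 1. First occurrence in the window: #2 on October 29, 1975 (1×9 = 9 days in).
January 11, 1976 is 83 days after the start; 83 ÷ 9 = 9 remainder 2. Last occurrence in the window: #10 on January 9, 1976.
Occurrences #2 through #10: 9 in total.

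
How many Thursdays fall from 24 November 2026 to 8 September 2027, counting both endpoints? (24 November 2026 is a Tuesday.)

41

24 November 2026 is a Tuesday; the first Thursday on or after it is 26 November 2026 (2 days later).
From 26 November 2026 to 8 September 2027: 4 + 31 + 31 + 28 + 31 + 30 + 31 + 30 + 31 + 31 + 8 = 286 days (rest of November, December, January, February, March, April, May, June, July, August, September).
286 ÷ 7 = 40 full weeks with remainder 6, so 40 more Thursdays after the first → 41.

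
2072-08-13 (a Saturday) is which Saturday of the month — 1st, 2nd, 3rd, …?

Day 13 falls in week ⌈13/7⌉ of the month.
Days 1–7 hold the 1st Saturday, 8–14 the 2nd, 15–21 the 3rd, 22–28 the 4th, 29–31 the 5th.
13 is in the range for the 2nd.

2nd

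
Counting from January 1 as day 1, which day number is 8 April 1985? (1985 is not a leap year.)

Days in months before April: 31 + 28 + 31 = 90.
Plus 8 days into April → day 98.

98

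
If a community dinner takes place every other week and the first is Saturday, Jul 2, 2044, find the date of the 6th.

The 6th occurrence is 5 intervals after the first: 5 × 14 = 70 days after Jul 2, 2044.
Jul has 31 days — 29 days to the end of Jul leaves 41.
Aug has 31 days (10 left).
10 days into Sep → Sep 10, 2044.

Sep 10, 2044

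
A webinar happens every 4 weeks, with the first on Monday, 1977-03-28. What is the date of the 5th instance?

The 5th occurrence is 4 intervals after the first: 4 × 28 = 112 days after 1977-03-28.
March has 31 days — 3 days to the end of March leaves 109.
April has 30 days (79 left).
May has 31 days (48 left).
June has 30 days (18 left).
18 days into July → 1977-07-18.

1977-07-18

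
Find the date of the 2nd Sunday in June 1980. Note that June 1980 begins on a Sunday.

June 1980 begins on a Sunday, so the first Sunday is June 1.
The 2nd Sunday is 1 weeks later: 1 + 7 = 8.

1980-06-08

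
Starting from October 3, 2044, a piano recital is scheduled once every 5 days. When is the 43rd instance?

The 43rd occurrence is 42 intervals after the first: 42 × 5 = 210 days after October 3, 2044.
October has 31 days — 28 days to the end of October leaves 182.
November has 30 days (152 left).
December has 31 days (121 left).
January has 31 days (90 left).
February has 28 days (62 left).
March has 31 days (31 left).
April has 30 days (1 left).
1 day into May → May 1, 2045.

May 1, 2045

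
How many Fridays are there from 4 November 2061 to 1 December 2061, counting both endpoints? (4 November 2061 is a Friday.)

4

4 November 2061 is a Friday; the first Friday on or after it is 4 November 2061.
From 4 November 2061 to 1 December 2061: 26 + 1 = 27 days (rest of November, December).
27 ÷ 7 = 3 full weeks with remainder 6, so 3 more Fridays after the first → 4.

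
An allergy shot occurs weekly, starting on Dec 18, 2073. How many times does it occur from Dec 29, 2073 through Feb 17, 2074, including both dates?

Occurrences land 7·i days after Dec 18, 2073 for i = 0, 1, 2, …
Dec 29, 2073 is 11 days after the start; 11 ÷ 7 = 1 remainder 4; since the remainder is 4, round up to i = 2. First occurrence in the window: #3 on Jan 1, 2074 (2×7 = 14 days in).
Feb 17, 2074 is 61 days after the start; 61 ÷ 7 = 8 remainder 5. Last occurrence in the window: #9 on Feb 12, 2074.
Occurrences #3 through #9: 7 in total.

7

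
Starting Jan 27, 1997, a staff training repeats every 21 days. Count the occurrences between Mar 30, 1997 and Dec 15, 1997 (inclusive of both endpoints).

13

Occurrences land 21·i days after Jan 27, 1997 for i = 0, 1, 2, …
Mar 30, 1997 is 62 days after the start; 62 ÷ 21 = 2 remainder 20; since the remainder is 20, round up to i = 3. First occurrence in the window: #4 on Mar 31, 1997 (3×21 = 63 days in).
Dec 15, 1997 is 322 days after the start; 322 ÷ 21 = 15 remainder 7. Last occurrence in the window: #16 on Dec 8, 1997.
Occurrences #4 through #16: 13 in total.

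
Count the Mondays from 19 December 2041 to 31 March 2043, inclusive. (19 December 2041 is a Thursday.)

19 December 2041 is a Thursday; the first Monday on or after it is 23 December 2041 (4 days later).
From 23 December 2041 to 31 March 2043: 8 + 365 + 90 = 463 days (rest of 2041, 2042, to 31 March 2043 in 2043).
463 ÷ 7 = 66 full weeks with remainder 1, so 66 more Mondays after the first → 67.

67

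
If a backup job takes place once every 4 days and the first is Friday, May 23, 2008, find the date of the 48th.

The 48th occurrence is 47 intervals after the first: 47 × 4 = 188 days after May 23, 2008.
May has 31 days — 8 days to the end of May leaves 180.
Jun has 30 days (150 left).
Jul has 31 days (119 left).
Aug has 31 days (88 left).
Sep has 30 days (58 left).
Oct has 31 days (27 left).
27 days into Nov → Nov 27, 2008.

Nov 27, 2008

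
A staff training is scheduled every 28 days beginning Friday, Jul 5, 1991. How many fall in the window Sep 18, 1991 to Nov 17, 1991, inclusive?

2

Occurrences land 28·i days after Jul 5, 1991 for i = 0, 1, 2, …
Sep 18, 1991 is 75 days after the start; 75 ÷ 28 = 2 remainder 19; since the remainder is 19, round up to i = 3. First occurrence in the window: #4 on Sep 27, 1991 (3×28 = 84 days in).
Nov 17, 1991 is 135 days after the start; 135 ÷ 28 = 4 remainder 23. Last occurrence in the window: #5 on Oct 25, 1991.
Occurrences #4 through #5: 2 in total.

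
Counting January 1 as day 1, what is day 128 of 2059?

Jan has 31 days (128 − 31 = 97 remain).
Feb has 28 days (97 − 28 = 69 remain).
Mar has 31 days (69 − 31 = 38 remain).
Apr has 30 days (38 − 30 = 8 remain).
8 into May → May 8.

May 8, 2059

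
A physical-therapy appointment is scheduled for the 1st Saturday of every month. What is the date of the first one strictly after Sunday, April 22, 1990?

April 1990 starts on a Sunday, so its 1st Saturday is April 7, 1990 (6 days in).
That is not after April 22, 1990, so look at May 1990.
May 1990 starts on a Tuesday, so its 1st Saturday is May 5, 1990 (4 days in).

May 5, 1990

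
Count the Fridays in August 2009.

August 1, 2009 is a Saturday; the first Friday on or after it is August 7, 2009 (6 days later).
From August 7, 2009 to August 31, 2009 is 31 − 7 = 24 days.
24 ÷ 7 = 3 full weeks with remainder 3, so 3 more Fridays after the first → 4.

4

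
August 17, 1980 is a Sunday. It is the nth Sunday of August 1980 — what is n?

3rd

Day 17 falls in week ⌈17/7⌉ of the month.
Days 1–7 hold the 1st Sunday, 8–14 the 2nd, 15–21 the 3rd, 22–28 the 4th, 29–31 the 5th.
17 is in the range for the 3rd.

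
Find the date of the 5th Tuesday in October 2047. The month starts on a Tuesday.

October 29, 2047

October 2047 begins on a Tuesday, so the first Tuesday is October 1.
The 5th Tuesday is 4 weeks later: 1 + 28 = 29.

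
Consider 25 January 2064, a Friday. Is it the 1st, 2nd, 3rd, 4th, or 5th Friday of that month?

Day 25 falls in week ⌈25/7⌉ of the month.
Days 1–7 hold the 1st Friday, 8–14 the 2nd, 15–21 the 3rd, 22–28 the 4th, 29–31 the 5th.
25 is in the range for the 4th.

4th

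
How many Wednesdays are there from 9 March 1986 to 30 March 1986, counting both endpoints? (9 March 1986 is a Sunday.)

3

9 March 1986 is a Sunday; the first Wednesday on or after it is 12 March 1986 (3 days later).
From 12 March 1986 to 30 March 1986 is 30 − 12 = 18 days.
18 ÷ 7 = 2 full weeks with remainder 4, so 2 more Wednesdays after the first → 3.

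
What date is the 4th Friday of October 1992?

1992-10-23

The first Friday of October 1992 is October 2.
The 4th Friday is 3 weeks later: 2 + 21 = 23.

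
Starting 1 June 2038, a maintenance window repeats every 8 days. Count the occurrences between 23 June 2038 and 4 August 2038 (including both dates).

6

Occurrences land 8·i days after 1 June 2038 for i = 0, 1, 2, …
23 June 2038 is 22 days after the start; 22 ÷ 8 = 2 remainder 6; since the remainder is 6, round up to i = 3. First occurrence in the window: #4 on 25 June 2038 (3×8 = 24 days in).
4 August 2038 is 64 days after the start; 64 ÷ 8 = 8 remainder 0. Last occurrence in the window: #9 on 4 August 2038.
Occurrences #4 through #9: 6 in total.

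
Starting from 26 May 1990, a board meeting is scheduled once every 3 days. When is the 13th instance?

1 July 1990

The 13th occurrence is 12 intervals after the first: 12 × 3 = 36 days after 26 May 1990.
May has 31 days — 5 days to the end of May leaves 31.
June has 30 days (1 left).
1 day into July → 1 July 1990.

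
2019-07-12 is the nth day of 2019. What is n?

193

Days in months before July: 31 + 28 + 31 + 30 + 31 + 30 = 181.
Plus 12 days into July → day 193.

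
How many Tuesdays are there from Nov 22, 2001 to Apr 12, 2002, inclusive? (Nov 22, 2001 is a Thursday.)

Nov 22, 2001 is a Thursday; the first Tuesday on or after it is Nov 27, 2001 (5 days later).
From Nov 27, 2001 to Apr 12, 2002: 3 + 31 + 31 + 28 + 31 + 12 = 136 days (rest of Nov, Dec, Jan, Feb, Mar, Apr).
136 ÷ 7 = 19 full weeks with remainder 3, so 19 more Tuesdays after the first → 20.

20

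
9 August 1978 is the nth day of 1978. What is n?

Days in months before August: 31 + 28 + 31 + 30 + 31 + 30 + 31 = 212.
Plus 9 days into August → day 221.

221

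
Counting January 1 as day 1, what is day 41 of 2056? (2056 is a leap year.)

January has 31 days (41 − 31 = 10 remain).
10 into February → February 10.

10 February 2056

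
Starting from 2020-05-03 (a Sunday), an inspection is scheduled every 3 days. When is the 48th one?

The 48th occurrence is 47 intervals after the first: 47 × 3 = 141 days after 2020-05-03.
May has 31 days — 28 days to the end of May leaves 113.
June has 30 days (83 left).
July has 31 days (52 left).
August has 31 days (21 left).
21 days into September → 2020-09-21.

2020-09-21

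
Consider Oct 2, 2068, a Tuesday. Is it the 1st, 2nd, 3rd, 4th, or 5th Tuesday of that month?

Day 2 falls in week ⌈2/7⌉ of the month.
Days 1–7 hold the 1st Tuesday, 8–14 the 2nd, 15–21 the 3rd, 22–28 the 4th, 29–31 the 5th.
2 is in the range for the 1st.

1st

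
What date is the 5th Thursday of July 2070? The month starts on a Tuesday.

July 31, 2070

July 2070 begins on a Tuesday, so the first Thursday is July 3 (2 days later).
The 5th Thursday is 4 weeks later: 3 + 28 = 31.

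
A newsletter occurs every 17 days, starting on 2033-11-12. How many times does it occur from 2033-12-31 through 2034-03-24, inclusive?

Occurrences land 17·i days after 2033-11-12 for i = 0, 1, 2, …
2033-12-31 is 49 days after the start; 49 ÷ 17 = 2 remainder 15; since the remainder is 15, round up to i = 3. First occurrence in the window: #4 on 2034-01-02 (3×17 = 51 days in).
2034-03-24 is 132 days after the start; 132 ÷ 17 = 7 remainder 13. Last occurrence in the window: #8 on 2034-03-11.
Occurrences #4 through #8: 5 in total.

5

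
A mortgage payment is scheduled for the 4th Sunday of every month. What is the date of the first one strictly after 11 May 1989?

28 May 1989

May 1989 starts on a Monday; its first Sunday is the 7th, so the 4th Sunday is the 28th — 28 May 1989.
28 May 1989 is after 11 May 1989, so that is the next one.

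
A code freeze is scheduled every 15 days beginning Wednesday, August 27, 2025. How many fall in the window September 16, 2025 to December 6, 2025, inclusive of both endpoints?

Occurrences land 15·i days after August 27, 2025 for i = 0, 1, 2, …
September 16, 2025 is 20 days after the start; 20 ÷ 15 = 1 remainder 5; since the remainder is 5, round up to i = 2. First occurrence in the window: #3 on September 26, 2025 (2×15 = 30 days in).
December 6, 2025 is 101 days after the start; 101 ÷ 15 = 6 remainder 11. Last occurrence in the window: #7 on November 25, 2025.
Occurrences #3 through #7: 5 in total.

5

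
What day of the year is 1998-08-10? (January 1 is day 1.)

Days in months before August: 31 + 28 + 31 + 30 + 31 + 30 + 31 = 212.
Plus 10 days into August → day 222.

222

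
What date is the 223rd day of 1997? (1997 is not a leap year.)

January has 31 days (223 − 31 = 192 remain).
February has 28 days (192 − 28 = 164 remain).
March has 31 days (164 − 31 = 133 remain).
April has 30 days (133 − 30 = 103 remain).
May has 31 days (103 − 31 = 72 remain).
June has 30 days (72 − 30 = 42 remain).
July has 31 days (42 − 31 = 11 remain).
11 into August → August 11.

1997-08-11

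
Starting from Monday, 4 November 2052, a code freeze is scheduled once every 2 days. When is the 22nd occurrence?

The 22nd occurrence is 21 intervals after the first: 21 × 2 = 42 days after 4 November 2052.
November has 30 days — 26 days to the end of November leaves 16.
16 days into December → 16 December 2052.

16 December 2052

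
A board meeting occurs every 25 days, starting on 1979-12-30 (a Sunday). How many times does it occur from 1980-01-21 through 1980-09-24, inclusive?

Occurrences land 25·i days after 1979-12-30 for i = 0, 1, 2, …
1980-01-21 is 22 days after the start; 22 ÷ 25 = 0 remainder 22; since the remainder is 22, round up to i = 1. First occurrence in the window: #2 on 1980-01-24 (1×25 = 25 days in).
1980-09-24 is 269 days after the start; 269 ÷ 25 = 10 remainder 19. Last occurrence in the window: #11 on 1980-09-05.
Occurrences #2 through #11: 10 in total.

10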